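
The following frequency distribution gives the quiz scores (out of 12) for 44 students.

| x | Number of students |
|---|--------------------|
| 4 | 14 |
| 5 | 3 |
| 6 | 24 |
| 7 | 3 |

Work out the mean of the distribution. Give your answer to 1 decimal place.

5.4

Values: 4, 5, 6, 7
Σfx = 14×4 + 3×5 + 24×6 + 3×7 = 236
n = Σf = 44
Mean = 236 / 44 = 5.3636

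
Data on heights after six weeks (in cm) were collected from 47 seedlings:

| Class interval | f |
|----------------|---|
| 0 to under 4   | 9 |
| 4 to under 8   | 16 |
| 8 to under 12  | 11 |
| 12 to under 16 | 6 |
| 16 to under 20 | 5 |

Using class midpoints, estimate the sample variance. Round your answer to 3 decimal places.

24.733

Midpoints: 2, 6, 10, 14, 18
n = 47, Σfm = 398, mean = 8.4681
Σfm² = 4508
Σf(m − x̄)² = Σfm² − (Σfm)²/n = 4508 − 398²/47 = 1137.7021
Sample variance = 1137.7021 / 46 = 24.7327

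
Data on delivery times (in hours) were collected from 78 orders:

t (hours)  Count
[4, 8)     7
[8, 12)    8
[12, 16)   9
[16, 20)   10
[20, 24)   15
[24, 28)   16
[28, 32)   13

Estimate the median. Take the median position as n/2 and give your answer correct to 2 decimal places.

Cumulative frequencies: 7, 15, 24, 34, 49, 65, 78
n = 78; position = n/2 = 39.
This falls in the class [20, 24): L = 20, F = 34, f = 15, h = 4.
Median ≈ 20 + ((39 − 34) / 15) × 4 = 21.3333

21.33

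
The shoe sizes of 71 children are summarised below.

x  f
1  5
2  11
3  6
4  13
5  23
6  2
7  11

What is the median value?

Cumulative frequencies: 5, 16, 22, 35, 58, 60, 71
n = 71, so the median is the value in position (n+1)/2 = 36.
Position 36 falls at value 5.

5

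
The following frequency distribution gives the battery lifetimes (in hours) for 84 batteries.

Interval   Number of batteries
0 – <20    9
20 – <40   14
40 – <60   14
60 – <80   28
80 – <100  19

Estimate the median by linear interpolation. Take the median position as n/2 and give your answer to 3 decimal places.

63.571

Cumulative frequencies: 9, 23, 37, 65, 84
n = 84; position = n/2 = 42.
This falls in the class 60 – <80: L = 60, F = 37, f = 28, h = 20.
Median ≈ 60 + ((42 − 37) / 28) × 20 = 63.5714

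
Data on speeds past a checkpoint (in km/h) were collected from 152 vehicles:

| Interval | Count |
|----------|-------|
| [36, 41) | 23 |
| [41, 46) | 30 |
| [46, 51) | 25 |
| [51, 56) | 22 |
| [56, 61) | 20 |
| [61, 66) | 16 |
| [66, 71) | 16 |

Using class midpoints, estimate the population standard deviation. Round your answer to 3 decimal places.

Midpoints: 38.5, 43.5, 48.5, 53.5, 58.5, 63.5, 68.5
n = 152, Σfm = 7862, mean = 51.7237
Σfm² = 420672
Σf(m − x̄)² = Σfm² − (Σfm)²/n = 420672 − 7862²/152 = 14020.3947
Population variance = 14020.3947 / 152 = 92.2394
Standard deviation = √92.2394 = 9.6041

9.604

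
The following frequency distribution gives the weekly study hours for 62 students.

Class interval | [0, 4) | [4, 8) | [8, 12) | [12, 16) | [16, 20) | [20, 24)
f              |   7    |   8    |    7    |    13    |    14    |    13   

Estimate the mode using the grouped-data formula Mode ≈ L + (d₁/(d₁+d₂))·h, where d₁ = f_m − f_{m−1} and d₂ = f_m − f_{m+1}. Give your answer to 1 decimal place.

Modal class: [16, 20) (highest frequency 14).
d₁ = 14 − 13 = 1, d₂ = 14 − 13 = 1
Mode ≈ 16 + (1/(1+1)) × 4 = 16 + 2.0000 = 18.0000

18.0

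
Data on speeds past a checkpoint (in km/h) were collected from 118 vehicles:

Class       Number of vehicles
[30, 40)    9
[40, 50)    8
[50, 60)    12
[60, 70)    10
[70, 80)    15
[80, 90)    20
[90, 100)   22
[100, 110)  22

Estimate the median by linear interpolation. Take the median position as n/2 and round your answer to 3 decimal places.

Cumulative frequencies: 9, 17, 29, 39, 54, 74, 96, 118
n = 118; position = n/2 = 59.
This falls in the class [80, 90): L = 80, F = 54, f = 20, h = 10.
Median ≈ 80 + ((59 − 54) / 20) × 10 = 82.5000

82.500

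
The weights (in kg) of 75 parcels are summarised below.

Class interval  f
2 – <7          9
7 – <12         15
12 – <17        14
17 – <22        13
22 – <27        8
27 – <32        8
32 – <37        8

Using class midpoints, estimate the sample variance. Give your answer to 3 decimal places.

87.820

Midpoints: 4.5, 9.5, 14.5, 19.5, 24.5, 29.5, 34.5
n = 75, Σfm = 1347.5, mean = 17.9667
Σfm² = 30708.75
Σf(m − x̄)² = Σfm² − (Σfm)²/n = 30708.75 − 1347.5²/75 = 6498.6667
Sample variance = 6498.6667 / 74 = 87.8198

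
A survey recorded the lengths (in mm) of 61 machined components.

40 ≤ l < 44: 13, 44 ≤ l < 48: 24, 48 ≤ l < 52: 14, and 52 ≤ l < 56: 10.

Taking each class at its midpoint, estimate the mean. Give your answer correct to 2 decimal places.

Midpoints: 42, 46, 50, 54
Σfm = 13×42 + 24×46 + 14×50 + 10×54 = 2890
n = Σf = 61
Mean = 2890 / 61 = 47.3770

47.38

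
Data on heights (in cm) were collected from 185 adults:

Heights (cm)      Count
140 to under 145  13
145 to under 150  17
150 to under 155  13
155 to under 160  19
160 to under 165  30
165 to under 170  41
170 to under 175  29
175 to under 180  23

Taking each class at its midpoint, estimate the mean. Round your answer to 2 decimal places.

163.04

Midpoints: 142.5, 147.5, 152.5, 157.5, 162.5, 167.5, 172.5, 177.5
Σfm = 13×142.5 + 17×147.5 + 13×152.5 + 19×157.5 + 30×162.5 + 41×167.5 + 29×172.5 + 23×177.5 = 30162.5
n = Σf = 185
Mean = 30162.5 / 185 = 163.0405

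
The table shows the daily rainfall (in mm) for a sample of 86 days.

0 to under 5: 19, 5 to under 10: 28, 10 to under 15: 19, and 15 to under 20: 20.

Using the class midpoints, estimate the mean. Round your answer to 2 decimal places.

Midpoints: 2.5, 7.5, 12.5, 17.5
Σfm = 19×2.5 + 28×7.5 + 19×12.5 + 20×17.5 = 845
n = Σf = 86
Mean = 845 / 86 = 9.8256

9.83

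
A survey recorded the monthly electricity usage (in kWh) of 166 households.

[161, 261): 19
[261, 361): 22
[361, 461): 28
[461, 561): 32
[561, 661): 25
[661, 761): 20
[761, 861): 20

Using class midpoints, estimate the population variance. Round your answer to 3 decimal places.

34452.025

Midpoints: 211, 311, 411, 511, 611, 711, 811
n = 166, Σfm = 84426, mean = 508.5904
Σfm² = 48657286
Σf(m − x̄)² = Σfm² − (Σfm)²/n = 48657286 − 84426²/166 = 5719036.1446
Population variance = 5719036.1446 / 166 = 34452.0250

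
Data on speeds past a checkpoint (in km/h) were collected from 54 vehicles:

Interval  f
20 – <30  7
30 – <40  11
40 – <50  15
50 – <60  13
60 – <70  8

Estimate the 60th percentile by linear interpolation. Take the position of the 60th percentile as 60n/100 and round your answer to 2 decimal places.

Cumulative frequencies: 7, 18, 33, 46, 54
n = 54; position = 60n/100 = 32.4.
This falls in the class 40 – <50: L = 40, F = 18, f = 15, h = 10.
60th percentile ≈ 40 + ((32.4 − 18) / 15) × 10 = 49.6000

49.60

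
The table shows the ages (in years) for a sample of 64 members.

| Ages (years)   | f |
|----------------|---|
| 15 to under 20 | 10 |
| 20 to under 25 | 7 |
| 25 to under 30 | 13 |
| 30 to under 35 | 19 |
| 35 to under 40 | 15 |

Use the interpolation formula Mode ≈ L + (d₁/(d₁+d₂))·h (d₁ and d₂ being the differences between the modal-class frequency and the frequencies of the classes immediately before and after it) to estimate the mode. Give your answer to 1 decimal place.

Modal class: 30 to under 35 (highest frequency 19).
d₁ = 19 − 13 = 6, d₂ = 19 − 15 = 4
Mode ≈ 30 + (6/(6+4)) × 5 = 30 + 3.0000 = 33.0000

33.0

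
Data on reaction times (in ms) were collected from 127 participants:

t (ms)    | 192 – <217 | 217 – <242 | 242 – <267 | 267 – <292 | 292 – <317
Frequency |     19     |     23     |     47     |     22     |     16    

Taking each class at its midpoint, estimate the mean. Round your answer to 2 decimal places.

Midpoints: 204.5, 229.5, 254.5, 279.5, 304.5
Σfm = 19×204.5 + 23×229.5 + 47×254.5 + 22×279.5 + 16×304.5 = 32146.5
n = Σf = 127
Mean = 32146.5 / 127 = 253.1220

253.12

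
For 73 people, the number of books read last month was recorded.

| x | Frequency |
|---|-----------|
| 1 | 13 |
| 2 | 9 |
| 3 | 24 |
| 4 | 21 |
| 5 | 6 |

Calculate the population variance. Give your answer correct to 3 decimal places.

1.451

Values: 1, 2, 3, 4, 5
n = 73, Σfx = 217, mean = 2.9726
Σfx² = 751
Σf(x − x̄)² = Σfx² − (Σfx)²/n = 751 − 217²/73 = 105.9452
Population variance = 105.9452 / 73 = 1.4513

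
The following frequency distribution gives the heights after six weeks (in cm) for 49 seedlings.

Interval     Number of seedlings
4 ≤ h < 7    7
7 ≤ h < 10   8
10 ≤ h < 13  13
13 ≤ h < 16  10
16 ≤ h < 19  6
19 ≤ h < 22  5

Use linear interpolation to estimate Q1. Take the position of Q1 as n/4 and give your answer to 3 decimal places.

Cumulative frequencies: 7, 15, 28, 38, 44, 49
n = 49; position = n/4 = 12.25.
This falls in the class 7 ≤ h < 10: L = 7, F = 7, f = 8, h = 3.
Lower quartile ≈ 7 + ((12.25 − 7) / 8) × 3 = 8.9688

8.969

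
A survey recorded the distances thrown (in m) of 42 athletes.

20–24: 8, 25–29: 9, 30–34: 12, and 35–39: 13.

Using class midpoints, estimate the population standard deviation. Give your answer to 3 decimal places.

Midpoints: 22, 27, 32, 37
n = 42, Σfm = 1284, mean = 30.5714
Σfm² = 40518
Σf(m − x̄)² = Σfm² − (Σfm)²/n = 40518 − 1284²/42 = 1264.2857
Population variance = 1264.2857 / 42 = 30.1020
Standard deviation = √30.1020 = 5.4865

5.487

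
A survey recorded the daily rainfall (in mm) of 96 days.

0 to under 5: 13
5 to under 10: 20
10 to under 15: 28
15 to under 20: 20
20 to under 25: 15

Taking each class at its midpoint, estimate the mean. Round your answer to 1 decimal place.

Midpoints: 2.5, 7.5, 12.5, 17.5, 22.5
Σfm = 13×2.5 + 20×7.5 + 28×12.5 + 20×17.5 + 15×22.5 = 1220
n = Σf = 96
Mean = 1220 / 96 = 12.7083

12.7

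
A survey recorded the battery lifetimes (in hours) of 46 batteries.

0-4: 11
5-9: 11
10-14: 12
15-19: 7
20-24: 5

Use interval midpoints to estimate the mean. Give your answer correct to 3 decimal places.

Midpoints: 2, 7, 12, 17, 22
Σfm = 11×2 + 11×7 + 12×12 + 7×17 + 5×22 = 472
n = Σf = 46
Mean = 472 / 46 = 10.2609

10.261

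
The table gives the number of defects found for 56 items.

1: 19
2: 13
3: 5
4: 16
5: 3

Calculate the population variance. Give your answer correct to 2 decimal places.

Values: 1, 2, 3, 4, 5
n = 56, Σfx = 139, mean = 2.4821
Σfx² = 447
Σf(x − x̄)² = Σfx² − (Σfx)²/n = 447 − 139²/56 = 101.9821
Population variance = 101.9821 / 56 = 1.8211

1.82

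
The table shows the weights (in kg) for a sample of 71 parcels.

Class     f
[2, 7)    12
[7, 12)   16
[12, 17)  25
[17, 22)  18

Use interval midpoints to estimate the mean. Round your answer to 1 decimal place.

Midpoints: 4.5, 9.5, 14.5, 19.5
Σfm = 12×4.5 + 16×9.5 + 25×14.5 + 18×19.5 = 919.5
n = Σf = 71
Mean = 919.5 / 71 = 12.9507

13.0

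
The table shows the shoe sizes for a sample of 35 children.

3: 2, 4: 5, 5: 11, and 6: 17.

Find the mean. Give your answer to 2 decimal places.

Values: 3, 4, 5, 6
Σfx = 2×3 + 5×4 + 11×5 + 17×6 = 183
n = Σf = 35
Mean = 183 / 35 = 5.2286

5.23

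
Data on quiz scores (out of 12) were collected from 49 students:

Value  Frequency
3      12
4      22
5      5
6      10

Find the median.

Cumulative frequencies: 12, 34, 39, 49
n = 49, so the median is the value in position (n+1)/2 = 25.
Position 25 falls at value 4.

4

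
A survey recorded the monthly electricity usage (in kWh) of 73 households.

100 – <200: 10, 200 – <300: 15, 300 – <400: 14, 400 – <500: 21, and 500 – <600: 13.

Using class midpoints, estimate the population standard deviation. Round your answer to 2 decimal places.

131.39

Midpoints: 150, 250, 350, 450, 550
n = 73, Σfm = 26750, mean = 366.4384
Σfm² = 11062500
Σf(m − x̄)² = Σfm² − (Σfm)²/n = 11062500 − 26750²/73 = 1260273.9726
Population variance = 1260273.9726 / 73 = 17264.0270
Standard deviation = √17264.0270 = 131.3926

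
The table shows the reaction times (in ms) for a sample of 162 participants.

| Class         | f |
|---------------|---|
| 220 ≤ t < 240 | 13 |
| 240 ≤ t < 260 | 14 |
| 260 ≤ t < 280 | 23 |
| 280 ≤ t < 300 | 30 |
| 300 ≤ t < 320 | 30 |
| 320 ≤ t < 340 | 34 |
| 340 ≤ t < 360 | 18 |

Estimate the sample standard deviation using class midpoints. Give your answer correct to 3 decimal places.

35.255

Midpoints: 230, 250, 270, 290, 310, 330, 350
n = 162, Σfm = 48220, mean = 297.6543
Σfm² = 14553000
Σf(m − x̄)² = Σfm² − (Σfm)²/n = 14553000 − 48220²/162 = 200108.6420
Sample variance = 200108.6420 / 161 = 1242.9108
Standard deviation = √1242.9108 = 35.2549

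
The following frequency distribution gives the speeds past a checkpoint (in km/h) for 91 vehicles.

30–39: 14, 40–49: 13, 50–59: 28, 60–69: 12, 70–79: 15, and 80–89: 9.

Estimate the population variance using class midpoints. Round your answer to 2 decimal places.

Midpoints: 34.5, 44.5, 54.5, 64.5, 74.5, 84.5
n = 91, Σfm = 5239.5, mean = 57.5769
Σfm² = 323012.75
Σf(m − x̄)² = Σfm² − (Σfm)²/n = 323012.75 − 5239.5²/91 = 21338.4615
Population variance = 21338.4615 / 91 = 234.4886

234.49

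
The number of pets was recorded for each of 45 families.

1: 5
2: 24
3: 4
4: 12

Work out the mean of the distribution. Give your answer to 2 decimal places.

Values: 1, 2, 3, 4
Σfx = 5×1 + 24×2 + 4×3 + 12×4 = 113
n = Σf = 45
Mean = 113 / 45 = 2.5111

2.51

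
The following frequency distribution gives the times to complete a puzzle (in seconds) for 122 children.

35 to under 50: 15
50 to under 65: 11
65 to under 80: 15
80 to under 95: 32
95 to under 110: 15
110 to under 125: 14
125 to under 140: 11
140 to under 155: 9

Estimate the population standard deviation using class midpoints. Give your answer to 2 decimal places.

30.39

Midpoints: 42.5, 57.5, 72.5, 87.5, 102.5, 117.5, 132.5, 147.5
n = 122, Σfm = 11125, mean = 91.1885
Σfm² = 1127112.5
Σf(m − x̄)² = Σfm² − (Σfm)²/n = 1127112.5 − 11125²/122 = 112640.1639
Population variance = 112640.1639 / 122 = 923.2800
Standard deviation = √923.2800 = 30.3855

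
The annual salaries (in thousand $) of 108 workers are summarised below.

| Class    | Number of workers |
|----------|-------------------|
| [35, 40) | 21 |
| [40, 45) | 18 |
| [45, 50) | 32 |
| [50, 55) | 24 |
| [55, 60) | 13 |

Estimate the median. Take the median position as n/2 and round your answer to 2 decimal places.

47.34

Cumulative frequencies: 21, 39, 71, 95, 108
n = 108; position = n/2 = 54.
This falls in the class [45, 50): L = 45, F = 39, f = 32, h = 5.
Median ≈ 45 + ((54 − 39) / 32) × 5 = 47.3438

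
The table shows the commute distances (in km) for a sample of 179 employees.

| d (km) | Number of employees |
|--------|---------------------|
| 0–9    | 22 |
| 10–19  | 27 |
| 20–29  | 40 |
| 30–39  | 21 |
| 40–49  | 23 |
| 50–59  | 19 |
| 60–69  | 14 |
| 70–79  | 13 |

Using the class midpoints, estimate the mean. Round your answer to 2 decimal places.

34.22

Midpoints: 4.5, 14.5, 24.5, 34.5, 44.5, 54.5, 64.5, 74.5
Σfm = 22×4.5 + 27×14.5 + 40×24.5 + 21×34.5 + 23×44.5 + 19×54.5 + 14×64.5 + 13×74.5 = 6125.5
n = Σf = 179
Mean = 6125.5 / 179 = 34.2207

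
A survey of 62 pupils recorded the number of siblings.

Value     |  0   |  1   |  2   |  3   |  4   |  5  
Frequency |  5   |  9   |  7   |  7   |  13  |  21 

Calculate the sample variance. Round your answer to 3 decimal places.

Values: 0, 1, 2, 3, 4, 5
n = 62, Σfx = 201, mean = 3.2419
Σfx² = 833
Σf(x − x̄)² = Σfx² − (Σfx)²/n = 833 − 201²/62 = 181.3710
Sample variance = 181.3710 / 61 = 2.9733

2.973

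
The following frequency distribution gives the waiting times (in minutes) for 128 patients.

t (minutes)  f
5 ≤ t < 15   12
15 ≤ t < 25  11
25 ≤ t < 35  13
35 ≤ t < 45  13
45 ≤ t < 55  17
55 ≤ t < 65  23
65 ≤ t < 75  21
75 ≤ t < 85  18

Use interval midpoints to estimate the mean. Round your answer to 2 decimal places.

49.92

Midpoints: 10, 20, 30, 40, 50, 60, 70, 80
Σfm = 12×10 + 11×20 + 13×30 + 13×40 + 17×50 + 23×60 + 21×70 + 18×80 = 6390
n = Σf = 128
Mean = 6390 / 128 = 49.9219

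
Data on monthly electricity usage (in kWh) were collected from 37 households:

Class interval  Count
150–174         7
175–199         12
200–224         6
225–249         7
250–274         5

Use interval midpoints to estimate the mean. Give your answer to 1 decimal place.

Midpoints: 162, 187, 212, 237, 262
Σfm = 7×162 + 12×187 + 6×212 + 7×237 + 5×262 = 7619
n = Σf = 37
Mean = 7619 / 37 = 205.9189

205.9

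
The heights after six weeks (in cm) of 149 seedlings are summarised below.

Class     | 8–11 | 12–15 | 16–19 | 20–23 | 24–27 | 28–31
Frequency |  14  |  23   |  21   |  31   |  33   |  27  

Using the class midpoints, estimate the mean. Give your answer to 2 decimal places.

Midpoints: 9.5, 13.5, 17.5, 21.5, 25.5, 29.5
Σfm = 14×9.5 + 23×13.5 + 21×17.5 + 31×21.5 + 33×25.5 + 27×29.5 = 3115.5
n = Σf = 149
Mean = 3115.5 / 149 = 20.9094

20.91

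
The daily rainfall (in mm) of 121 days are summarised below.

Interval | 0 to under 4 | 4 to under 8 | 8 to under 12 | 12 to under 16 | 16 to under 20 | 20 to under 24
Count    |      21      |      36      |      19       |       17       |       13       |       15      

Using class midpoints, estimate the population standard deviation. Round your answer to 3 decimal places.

Midpoints: 2, 6, 10, 14, 18, 22
n = 121, Σfm = 1250, mean = 10.3306
Σfm² = 18084
Σf(m − x̄)² = Σfm² − (Σfm)²/n = 18084 − 1250²/121 = 5170.7769
Population variance = 5170.7769 / 121 = 42.7337
Standard deviation = √42.7337 = 6.5371

6.537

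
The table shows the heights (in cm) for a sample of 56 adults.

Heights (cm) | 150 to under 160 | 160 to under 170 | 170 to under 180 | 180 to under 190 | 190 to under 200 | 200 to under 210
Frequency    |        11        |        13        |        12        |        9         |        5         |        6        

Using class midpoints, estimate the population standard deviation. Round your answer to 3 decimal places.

15.807

Midpoints: 155, 165, 175, 185, 195, 205
n = 56, Σfm = 9820, mean = 175.3571
Σfm² = 1736000
Σf(m − x̄)² = Σfm² − (Σfm)²/n = 1736000 − 9820²/56 = 13992.8571
Population variance = 13992.8571 / 56 = 249.8724
Standard deviation = √249.8724 = 15.8074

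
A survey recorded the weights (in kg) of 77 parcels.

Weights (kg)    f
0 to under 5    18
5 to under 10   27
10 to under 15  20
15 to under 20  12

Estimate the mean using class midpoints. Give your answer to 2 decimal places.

Midpoints: 2.5, 7.5, 12.5, 17.5
Σfm = 18×2.5 + 27×7.5 + 20×12.5 + 12×17.5 = 707.5
n = Σf = 77
Mean = 707.5 / 77 = 9.1883

9.19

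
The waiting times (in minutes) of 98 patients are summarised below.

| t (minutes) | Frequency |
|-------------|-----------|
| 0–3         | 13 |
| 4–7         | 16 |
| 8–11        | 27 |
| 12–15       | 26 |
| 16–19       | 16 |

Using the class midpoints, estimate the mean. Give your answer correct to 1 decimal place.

10.2

Midpoints: 1.5, 5.5, 9.5, 13.5, 17.5
Σfm = 13×1.5 + 16×5.5 + 27×9.5 + 26×13.5 + 16×17.5 = 995
n = Σf = 98
Mean = 995 / 98 = 10.1531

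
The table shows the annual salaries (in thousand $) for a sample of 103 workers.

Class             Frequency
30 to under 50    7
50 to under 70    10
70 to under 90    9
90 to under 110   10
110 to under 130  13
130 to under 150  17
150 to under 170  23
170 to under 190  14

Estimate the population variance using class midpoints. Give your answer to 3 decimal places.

Midpoints: 40, 60, 80, 100, 120, 140, 160, 180
n = 103, Σfm = 12740, mean = 123.6893
Σfm² = 1767600
Σf(m − x̄)² = Σfm² − (Σfm)²/n = 1767600 − 12740²/103 = 191798.0583
Population variance = 191798.0583 / 103 = 1862.1171

1862.117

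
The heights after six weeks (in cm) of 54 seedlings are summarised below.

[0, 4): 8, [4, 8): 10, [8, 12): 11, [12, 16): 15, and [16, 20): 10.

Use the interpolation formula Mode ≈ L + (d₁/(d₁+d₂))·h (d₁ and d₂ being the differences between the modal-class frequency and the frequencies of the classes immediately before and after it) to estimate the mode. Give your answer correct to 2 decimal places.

Modal class: [12, 16) (highest frequency 15).
d₁ = 15 − 11 = 4, d₂ = 15 − 10 = 5
Mode ≈ 12 + (4/(4+5)) × 4 = 12 + 1.7778 = 13.7778

13.78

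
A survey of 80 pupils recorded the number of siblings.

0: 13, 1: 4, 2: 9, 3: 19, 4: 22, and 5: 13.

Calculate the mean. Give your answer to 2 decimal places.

Values: 0, 1, 2, 3, 4, 5
Σfx = 13×0 + 4×1 + 9×2 + 19×3 + 22×4 + 13×5 = 232
n = Σf = 80
Mean = 232 / 80 = 2.9000

2.90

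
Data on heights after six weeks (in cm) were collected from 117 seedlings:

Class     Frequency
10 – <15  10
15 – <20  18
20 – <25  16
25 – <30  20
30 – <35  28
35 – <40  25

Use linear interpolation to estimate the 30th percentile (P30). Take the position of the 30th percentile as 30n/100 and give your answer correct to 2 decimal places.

22.22

Cumulative frequencies: 10, 28, 44, 64, 92, 117
n = 117; position = 30n/100 = 35.1.
This falls in the class 20 – <25: L = 20, F = 28, f = 16, h = 5.
30th percentile ≈ 20 + ((35.1 − 28) / 16) × 5 = 22.2188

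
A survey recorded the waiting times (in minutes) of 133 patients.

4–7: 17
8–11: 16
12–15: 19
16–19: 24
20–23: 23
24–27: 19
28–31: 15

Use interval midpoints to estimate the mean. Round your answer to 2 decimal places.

17.62

Midpoints: 5.5, 9.5, 13.5, 17.5, 21.5, 25.5, 29.5
Σfm = 17×5.5 + 16×9.5 + 19×13.5 + 24×17.5 + 23×21.5 + 19×25.5 + 15×29.5 = 2343.5
n = Σf = 133
Mean = 2343.5 / 133 = 17.6203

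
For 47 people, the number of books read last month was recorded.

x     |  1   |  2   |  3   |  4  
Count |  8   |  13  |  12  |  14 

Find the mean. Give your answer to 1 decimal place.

2.7

Values: 1, 2, 3, 4
Σfx = 8×1 + 13×2 + 12×3 + 14×4 = 126
n = Σf = 47
Mean = 126 / 47 = 2.6809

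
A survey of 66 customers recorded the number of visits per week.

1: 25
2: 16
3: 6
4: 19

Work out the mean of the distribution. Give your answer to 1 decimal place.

Values: 1, 2, 3, 4
Σfx = 25×1 + 16×2 + 6×3 + 19×4 = 151
n = Σf = 66
Mean = 151 / 66 = 2.2879

2.3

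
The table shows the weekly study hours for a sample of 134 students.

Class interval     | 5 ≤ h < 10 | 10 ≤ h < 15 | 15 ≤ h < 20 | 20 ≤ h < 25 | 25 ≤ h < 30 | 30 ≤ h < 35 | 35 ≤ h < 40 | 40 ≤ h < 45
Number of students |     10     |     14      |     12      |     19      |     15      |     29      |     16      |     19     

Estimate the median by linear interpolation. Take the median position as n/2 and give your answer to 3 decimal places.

Cumulative frequencies: 10, 24, 36, 55, 70, 99, 115, 134
n = 134; position = n/2 = 67.
This falls in the class 25 ≤ h < 30: L = 25, F = 55, f = 15, h = 5.
Median ≈ 25 + ((67 − 55) / 15) × 5 = 29.0000

29.000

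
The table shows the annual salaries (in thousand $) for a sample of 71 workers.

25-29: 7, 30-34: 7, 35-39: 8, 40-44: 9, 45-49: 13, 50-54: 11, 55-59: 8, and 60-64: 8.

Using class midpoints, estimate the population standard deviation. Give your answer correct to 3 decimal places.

10.674

Midpoints: 27, 32, 37, 42, 47, 52, 57, 62
n = 71, Σfm = 3222, mean = 45.3803
Σfm² = 154304
Σf(m − x̄)² = Σfm² − (Σfm)²/n = 154304 − 3222²/71 = 8088.7324
Population variance = 8088.7324 / 71 = 113.9258
Standard deviation = √113.9258 = 10.6736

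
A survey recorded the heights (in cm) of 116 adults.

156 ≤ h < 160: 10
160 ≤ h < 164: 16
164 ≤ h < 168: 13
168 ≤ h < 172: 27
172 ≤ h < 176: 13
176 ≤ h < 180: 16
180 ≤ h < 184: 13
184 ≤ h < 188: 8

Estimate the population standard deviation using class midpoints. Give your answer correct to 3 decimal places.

8.090

Midpoints: 158, 162, 166, 170, 174, 178, 182, 186
n = 116, Σfm = 19884, mean = 171.4138
Σfm² = 3415984
Σf(m − x̄)² = Σfm² − (Σfm)²/n = 3415984 − 19884²/116 = 7592.1379
Population variance = 7592.1379 / 116 = 65.4495
Standard deviation = √65.4495 = 8.0901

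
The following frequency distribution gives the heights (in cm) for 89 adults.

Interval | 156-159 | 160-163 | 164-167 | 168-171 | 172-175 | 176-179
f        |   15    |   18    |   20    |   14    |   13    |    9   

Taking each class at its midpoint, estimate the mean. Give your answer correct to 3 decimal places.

166.354

Midpoints: 157.5, 161.5, 165.5, 169.5, 173.5, 177.5
Σfm = 15×157.5 + 18×161.5 + 20×165.5 + 14×169.5 + 13×173.5 + 9×177.5 = 14805.5
n = Σf = 89
Mean = 14805.5 / 89 = 166.3539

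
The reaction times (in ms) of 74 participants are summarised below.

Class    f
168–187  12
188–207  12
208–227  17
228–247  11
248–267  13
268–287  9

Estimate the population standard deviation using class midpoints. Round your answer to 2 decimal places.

32.33

Midpoints: 177.5, 197.5, 217.5, 237.5, 257.5, 277.5
n = 74, Σfm = 16655, mean = 225.0676
Σfm² = 3825862.5
Σf(m − x̄)² = Σfm² − (Σfm)²/n = 3825862.5 − 16655²/74 = 77362.1622
Population variance = 77362.1622 / 74 = 1045.4346
Standard deviation = √1045.4346 = 32.3332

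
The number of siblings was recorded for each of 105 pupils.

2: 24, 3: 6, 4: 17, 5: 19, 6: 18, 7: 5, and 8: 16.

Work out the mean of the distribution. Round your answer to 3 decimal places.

4.762

Values: 2, 3, 4, 5, 6, 7, 8
Σfx = 24×2 + 6×3 + 17×4 + 19×5 + 18×6 + 5×7 + 16×8 = 500
n = Σf = 105
Mean = 500 / 105 = 4.7619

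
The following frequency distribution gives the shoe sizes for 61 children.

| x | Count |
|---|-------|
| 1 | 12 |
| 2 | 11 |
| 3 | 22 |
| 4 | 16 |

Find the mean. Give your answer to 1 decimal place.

Values: 1, 2, 3, 4
Σfx = 12×1 + 11×2 + 22×3 + 16×4 = 164
n = Σf = 61
Mean = 164 / 61 = 2.6885

2.7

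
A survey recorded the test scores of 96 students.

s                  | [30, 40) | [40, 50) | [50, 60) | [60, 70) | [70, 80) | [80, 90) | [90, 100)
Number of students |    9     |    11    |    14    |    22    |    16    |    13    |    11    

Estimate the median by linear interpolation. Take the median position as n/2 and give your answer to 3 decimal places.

Cumulative frequencies: 9, 20, 34, 56, 72, 85, 96
n = 96; position = n/2 = 48.
This falls in the class [60, 70): L = 60, F = 34, f = 22, h = 10.
Median ≈ 60 + ((48 − 34) / 22) × 10 = 66.3636

66.364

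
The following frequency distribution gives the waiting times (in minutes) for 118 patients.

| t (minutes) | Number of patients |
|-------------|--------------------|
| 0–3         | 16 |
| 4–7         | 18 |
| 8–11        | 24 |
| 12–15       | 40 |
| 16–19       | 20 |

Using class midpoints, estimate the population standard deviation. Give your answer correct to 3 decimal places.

Midpoints: 1.5, 5.5, 9.5, 13.5, 17.5
n = 118, Σfm = 1241, mean = 10.5169
Σfm² = 16161.5
Σf(m − x̄)² = Σfm² − (Σfm)²/n = 16161.5 − 1241²/118 = 3109.9661
Population variance = 3109.9661 / 118 = 26.3556
Standard deviation = √26.3556 = 5.1338

5.134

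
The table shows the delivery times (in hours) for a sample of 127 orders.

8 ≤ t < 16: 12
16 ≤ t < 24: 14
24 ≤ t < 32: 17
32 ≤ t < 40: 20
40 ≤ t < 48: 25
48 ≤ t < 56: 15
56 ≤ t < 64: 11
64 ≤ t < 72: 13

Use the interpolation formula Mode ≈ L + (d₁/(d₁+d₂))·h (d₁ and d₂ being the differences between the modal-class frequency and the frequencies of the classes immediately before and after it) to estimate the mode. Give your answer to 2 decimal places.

42.67

Modal class: 40 ≤ t < 48 (highest frequency 25).
d₁ = 25 − 20 = 5, d₂ = 25 − 15 = 10
Mode ≈ 40 + (5/(5+10)) × 8 = 40 + 2.6667 = 42.6667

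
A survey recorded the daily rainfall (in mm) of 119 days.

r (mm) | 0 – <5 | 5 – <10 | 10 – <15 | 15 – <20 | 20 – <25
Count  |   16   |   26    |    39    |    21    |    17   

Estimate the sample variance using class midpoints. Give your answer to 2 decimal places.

Midpoints: 2.5, 7.5, 12.5, 17.5, 22.5
n = 119, Σfm = 1472.5, mean = 12.3739
Σfm² = 22693.75
Σf(m − x̄)² = Σfm² − (Σfm)²/n = 22693.75 − 1472.5²/119 = 4473.1092
Sample variance = 4473.1092 / 118 = 37.9077

37.91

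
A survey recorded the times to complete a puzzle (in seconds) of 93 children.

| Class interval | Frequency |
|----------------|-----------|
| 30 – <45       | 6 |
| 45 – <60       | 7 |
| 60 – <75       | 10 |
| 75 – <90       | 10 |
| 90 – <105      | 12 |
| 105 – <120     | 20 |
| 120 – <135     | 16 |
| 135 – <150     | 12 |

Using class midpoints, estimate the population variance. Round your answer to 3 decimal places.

Midpoints: 37.5, 52.5, 67.5, 82.5, 97.5, 112.5, 127.5, 142.5
n = 93, Σfm = 9262.5, mean = 99.5968
Σfm² = 1012331.25
Σf(m − x̄)² = Σfm² − (Σfm)²/n = 1012331.25 − 9262.5²/93 = 89816.1290
Population variance = 89816.1290 / 93 = 965.7648

965.765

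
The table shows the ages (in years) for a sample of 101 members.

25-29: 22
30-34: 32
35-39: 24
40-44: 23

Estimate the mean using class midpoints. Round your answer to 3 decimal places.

Midpoints: 27, 32, 37, 42
Σfm = 22×27 + 32×32 + 24×37 + 23×42 = 3472
n = Σf = 101
Mean = 3472 / 101 = 34.3762

34.376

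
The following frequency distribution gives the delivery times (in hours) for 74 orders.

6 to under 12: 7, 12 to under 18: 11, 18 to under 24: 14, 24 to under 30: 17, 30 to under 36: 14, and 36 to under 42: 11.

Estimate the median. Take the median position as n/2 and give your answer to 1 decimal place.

Cumulative frequencies: 7, 18, 32, 49, 63, 74
n = 74; position = n/2 = 37.
This falls in the class 24 to under 30: L = 24, F = 32, f = 17, h = 6.
Median ≈ 24 + ((37 − 32) / 17) × 6 = 25.7647

25.8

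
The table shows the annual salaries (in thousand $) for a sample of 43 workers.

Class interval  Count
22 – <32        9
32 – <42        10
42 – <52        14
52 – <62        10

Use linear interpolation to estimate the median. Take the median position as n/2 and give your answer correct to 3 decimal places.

43.786

Cumulative frequencies: 9, 19, 33, 43
n = 43; position = n/2 = 21.5.
This falls in the class 42 – <52: L = 42, F = 19, f = 14, h = 10.
Median ≈ 42 + ((21.5 − 19) / 14) × 10 = 43.7857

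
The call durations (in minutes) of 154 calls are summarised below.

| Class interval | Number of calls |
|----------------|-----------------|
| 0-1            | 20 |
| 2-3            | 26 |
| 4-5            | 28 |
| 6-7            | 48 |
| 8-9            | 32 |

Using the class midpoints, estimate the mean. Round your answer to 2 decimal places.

5.10

Midpoints: 0.5, 2.5, 4.5, 6.5, 8.5
Σfm = 20×0.5 + 26×2.5 + 28×4.5 + 48×6.5 + 32×8.5 = 785
n = Σf = 154
Mean = 785 / 154 = 5.0974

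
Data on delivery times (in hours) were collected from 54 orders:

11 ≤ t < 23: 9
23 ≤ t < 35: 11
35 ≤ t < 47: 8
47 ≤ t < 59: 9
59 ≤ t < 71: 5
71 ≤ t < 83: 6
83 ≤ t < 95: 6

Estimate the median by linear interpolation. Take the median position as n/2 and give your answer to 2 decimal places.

Cumulative frequencies: 9, 20, 28, 37, 42, 48, 54
n = 54; position = n/2 = 27.
This falls in the class 35 ≤ t < 47: L = 35, F = 20, f = 8, h = 12.
Median ≈ 35 + ((27 − 20) / 8) × 12 = 45.5000

45.50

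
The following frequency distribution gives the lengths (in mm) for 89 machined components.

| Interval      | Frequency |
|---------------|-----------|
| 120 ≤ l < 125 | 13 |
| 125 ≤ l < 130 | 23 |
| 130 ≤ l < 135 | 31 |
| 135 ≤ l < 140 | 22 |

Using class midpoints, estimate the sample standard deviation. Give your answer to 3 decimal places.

Midpoints: 122.5, 127.5, 132.5, 137.5
n = 89, Σfm = 11657.5, mean = 130.9831
Σfm² = 1529156.25
Σf(m − x̄)² = Σfm² − (Σfm)²/n = 1529156.25 − 11657.5²/89 = 2220.2247
Sample variance = 2220.2247 / 88 = 25.2298
Standard deviation = √25.2298 = 5.0229

5.023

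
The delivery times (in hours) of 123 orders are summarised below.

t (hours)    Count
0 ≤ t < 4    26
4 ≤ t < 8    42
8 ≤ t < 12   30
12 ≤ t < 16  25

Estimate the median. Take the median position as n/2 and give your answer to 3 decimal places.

Cumulative frequencies: 26, 68, 98, 123
n = 123; position = n/2 = 61.5.
This falls in the class 4 ≤ t < 8: L = 4, F = 26, f = 42, h = 4.
Median ≈ 4 + ((61.5 − 26) / 42) × 4 = 7.3810

7.381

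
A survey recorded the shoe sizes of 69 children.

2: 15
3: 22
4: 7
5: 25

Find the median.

Cumulative frequencies: 15, 37, 44, 69
n = 69, so the median is the value in position (n+1)/2 = 35.
Position 35 falls at value 3.

3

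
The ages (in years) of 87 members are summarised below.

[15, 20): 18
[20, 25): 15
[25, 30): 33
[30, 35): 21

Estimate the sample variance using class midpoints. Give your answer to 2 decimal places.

Midpoints: 17.5, 22.5, 27.5, 32.5
n = 87, Σfm = 2242.5, mean = 25.7759
Σfm² = 60243.75
Σf(m − x̄)² = Σfm² − (Σfm)²/n = 60243.75 − 2242.5²/87 = 2441.3793
Sample variance = 2441.3793 / 86 = 28.3881

28.39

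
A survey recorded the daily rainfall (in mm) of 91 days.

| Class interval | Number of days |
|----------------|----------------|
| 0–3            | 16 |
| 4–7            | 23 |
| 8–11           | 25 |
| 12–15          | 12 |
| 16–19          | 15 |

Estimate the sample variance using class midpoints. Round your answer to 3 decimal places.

27.937

Midpoints: 1.5, 5.5, 9.5, 13.5, 17.5
n = 91, Σfm = 812.5, mean = 8.9286
Σfm² = 9768.75
Σf(m − x̄)² = Σfm² − (Σfm)²/n = 9768.75 − 812.5²/91 = 2514.2857
Sample variance = 2514.2857 / 90 = 27.9365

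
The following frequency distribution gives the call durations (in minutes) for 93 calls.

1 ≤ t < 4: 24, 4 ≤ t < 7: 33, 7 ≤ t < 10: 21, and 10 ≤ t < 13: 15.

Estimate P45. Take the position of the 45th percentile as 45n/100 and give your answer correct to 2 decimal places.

5.62

Cumulative frequencies: 24, 57, 78, 93
n = 93; position = 45n/100 = 41.85.
This falls in the class 4 ≤ t < 7: L = 4, F = 24, f = 33, h = 3.
45th percentile ≈ 4 + ((41.85 − 24) / 33) × 3 = 5.6227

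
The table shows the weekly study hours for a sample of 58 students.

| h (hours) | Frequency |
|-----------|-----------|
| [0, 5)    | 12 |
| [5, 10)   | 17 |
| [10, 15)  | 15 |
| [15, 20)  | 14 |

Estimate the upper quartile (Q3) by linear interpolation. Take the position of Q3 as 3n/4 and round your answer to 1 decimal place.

14.8

Cumulative frequencies: 12, 29, 44, 58
n = 58; position = 3n/4 = 43.5.
This falls in the class [10, 15): L = 10, F = 29, f = 15, h = 5.
Upper quartile ≈ 10 + ((43.5 − 29) / 15) × 5 = 14.8333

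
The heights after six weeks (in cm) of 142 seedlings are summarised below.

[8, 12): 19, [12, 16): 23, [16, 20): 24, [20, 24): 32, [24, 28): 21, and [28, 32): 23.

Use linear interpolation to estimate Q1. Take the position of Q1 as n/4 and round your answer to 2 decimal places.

14.87

Cumulative frequencies: 19, 42, 66, 98, 119, 142
n = 142; position = n/4 = 35.5.
This falls in the class [12, 16): L = 12, F = 19, f = 23, h = 4.
Lower quartile ≈ 12 + ((35.5 − 19) / 23) × 4 = 14.8696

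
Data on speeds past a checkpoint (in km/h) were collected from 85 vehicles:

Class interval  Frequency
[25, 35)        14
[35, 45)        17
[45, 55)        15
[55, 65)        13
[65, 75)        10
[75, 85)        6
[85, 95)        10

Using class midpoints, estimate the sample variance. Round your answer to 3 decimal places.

375.126

Midpoints: 30, 40, 50, 60, 70, 80, 90
n = 85, Σfm = 4710, mean = 55.4118
Σfm² = 292500
Σf(m − x̄)² = Σfm² − (Σfm)²/n = 292500 − 4710²/85 = 31510.5882
Sample variance = 31510.5882 / 84 = 375.1261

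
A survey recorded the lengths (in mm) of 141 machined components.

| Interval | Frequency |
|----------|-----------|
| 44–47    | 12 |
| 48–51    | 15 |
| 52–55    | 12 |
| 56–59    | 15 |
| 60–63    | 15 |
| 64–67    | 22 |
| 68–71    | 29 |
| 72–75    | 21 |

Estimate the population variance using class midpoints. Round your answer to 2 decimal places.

81.26

Midpoints: 45.5, 49.5, 53.5, 57.5, 61.5, 65.5, 69.5, 73.5
n = 141, Σfm = 8715.5, mean = 61.8121
Σfm² = 550181.25
Σf(m − x̄)² = Σfm² − (Σfm)²/n = 550181.25 − 8715.5²/141 = 11458.2695
Population variance = 11458.2695 / 141 = 81.2643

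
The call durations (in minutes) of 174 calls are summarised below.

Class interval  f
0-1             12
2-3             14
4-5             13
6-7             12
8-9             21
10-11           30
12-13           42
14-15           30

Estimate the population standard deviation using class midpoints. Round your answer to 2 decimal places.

Midpoints: 0.5, 2.5, 4.5, 6.5, 8.5, 10.5, 12.5, 14.5
n = 174, Σfm = 1631, mean = 9.3736
Σfm² = 18555.5
Σf(m − x̄)² = Σfm² − (Σfm)²/n = 18555.5 − 1631²/174 = 3267.2184
Population variance = 3267.2184 / 174 = 18.7771
Standard deviation = √18.7771 = 4.3333

4.33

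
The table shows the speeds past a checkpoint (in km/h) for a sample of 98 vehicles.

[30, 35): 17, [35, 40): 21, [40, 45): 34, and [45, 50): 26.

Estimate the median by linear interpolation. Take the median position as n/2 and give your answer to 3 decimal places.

41.618

Cumulative frequencies: 17, 38, 72, 98
n = 98; position = n/2 = 49.
This falls in the class [40, 45): L = 40, F = 38, f = 34, h = 5.
Median ≈ 40 + ((49 − 38) / 34) × 5 = 41.6176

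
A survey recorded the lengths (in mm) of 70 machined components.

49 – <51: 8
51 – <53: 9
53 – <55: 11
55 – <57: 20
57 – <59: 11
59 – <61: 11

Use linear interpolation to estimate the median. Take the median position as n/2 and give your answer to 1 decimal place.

Cumulative frequencies: 8, 17, 28, 48, 59, 70
n = 70; position = n/2 = 35.
This falls in the class 55 – <57: L = 55, F = 28, f = 20, h = 2.
Median ≈ 55 + ((35 − 28) / 20) × 2 = 55.7000

55.7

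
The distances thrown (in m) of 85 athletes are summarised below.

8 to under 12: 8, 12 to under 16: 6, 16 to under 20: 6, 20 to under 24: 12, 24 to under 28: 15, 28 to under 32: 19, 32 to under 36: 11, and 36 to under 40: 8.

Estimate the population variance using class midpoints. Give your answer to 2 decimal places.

Midpoints: 10, 14, 18, 22, 26, 30, 34, 38
n = 85, Σfm = 2174, mean = 25.5765
Σfm² = 61236
Σf(m − x̄)² = Σfm² − (Σfm)²/n = 61236 − 2174²/85 = 5632.7529
Population variance = 5632.7529 / 85 = 66.2677

66.27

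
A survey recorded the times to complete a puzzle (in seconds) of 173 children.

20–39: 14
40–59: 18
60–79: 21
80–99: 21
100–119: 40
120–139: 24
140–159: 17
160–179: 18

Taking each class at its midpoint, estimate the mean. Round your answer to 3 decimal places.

Midpoints: 29.5, 49.5, 69.5, 89.5, 109.5, 129.5, 149.5, 169.5
Σfm = 14×29.5 + 18×49.5 + 21×69.5 + 21×89.5 + 40×109.5 + 24×129.5 + 17×149.5 + 18×169.5 = 17723.5
n = Σf = 173
Mean = 17723.5 / 173 = 102.4480

102.448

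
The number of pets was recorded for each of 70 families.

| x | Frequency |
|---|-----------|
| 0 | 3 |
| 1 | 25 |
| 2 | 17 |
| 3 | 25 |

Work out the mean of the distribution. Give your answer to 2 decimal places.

Values: 0, 1, 2, 3
Σfx = 3×0 + 25×1 + 17×2 + 25×3 = 134
n = Σf = 70
Mean = 134 / 70 = 1.9143

1.91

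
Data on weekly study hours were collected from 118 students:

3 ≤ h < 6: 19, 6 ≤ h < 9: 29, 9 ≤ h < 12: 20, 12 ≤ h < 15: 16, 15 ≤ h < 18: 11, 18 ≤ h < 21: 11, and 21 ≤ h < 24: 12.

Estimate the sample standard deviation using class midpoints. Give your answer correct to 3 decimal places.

5.772

Midpoints: 4.5, 7.5, 10.5, 13.5, 16.5, 19.5, 22.5
n = 118, Σfm = 1395, mean = 11.8220
Σfm² = 20389.5
Σf(m − x̄)² = Σfm² − (Σfm)²/n = 20389.5 − 1395²/118 = 3897.7627
Sample variance = 3897.7627 / 117 = 33.3142
Standard deviation = √33.3142 = 5.7718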